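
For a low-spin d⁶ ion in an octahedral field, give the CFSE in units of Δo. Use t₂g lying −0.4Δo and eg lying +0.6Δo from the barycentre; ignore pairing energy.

-2.4 Δo

Configuration: t₂g⁶ eg⁰.
CFSE = 6(-0.4Δo) + 0(0.6Δo) = -2.4Δo + 0.0Δo = -2.4Δo.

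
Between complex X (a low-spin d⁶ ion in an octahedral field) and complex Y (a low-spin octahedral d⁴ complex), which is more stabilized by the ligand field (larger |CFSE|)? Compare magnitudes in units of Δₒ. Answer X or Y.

X: t₂g⁶ eg⁰, CFSE = -2.4Δₒ.
Y: t₂g⁴ eg⁰, CFSE = -1.6Δₒ.
So X has the larger |CFSE|.

X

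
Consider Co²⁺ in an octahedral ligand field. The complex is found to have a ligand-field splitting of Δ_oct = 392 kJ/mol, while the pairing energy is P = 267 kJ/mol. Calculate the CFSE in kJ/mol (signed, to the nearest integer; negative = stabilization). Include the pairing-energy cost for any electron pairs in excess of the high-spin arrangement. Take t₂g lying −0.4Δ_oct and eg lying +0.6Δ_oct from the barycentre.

-439

Co²⁺: group 9, so d-count = 9 − 2 = 7.
Since Δ_oct = 392 kJ/mol > P = 267 kJ/mol, the complex adopts the low-spin configuration.
Filling d⁷ accordingly: t₂g⁶ eg¹.
Orbital CFSE = -1.8Δ_oct = -1.8 × 392 = -706 kJ/mol.
Excess pairs vs high-spin: 3 − 2 = 1; pairing cost = +267 kJ/mol.
Net CFSE = -706 + 267 = -439 kJ/mol.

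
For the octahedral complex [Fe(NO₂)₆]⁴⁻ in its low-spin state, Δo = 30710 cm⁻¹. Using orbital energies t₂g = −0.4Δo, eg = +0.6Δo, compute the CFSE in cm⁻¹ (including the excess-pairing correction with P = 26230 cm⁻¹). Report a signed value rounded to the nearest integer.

Each NO₂⁻ contributes -1; 6 × (-1) = -6. With overall charge -4, Fe is in the +2 oxidation state.
Fe is in group 8, so Fe²⁺ is d⁶ (8 − 2 = 6).
The d⁶ electrons fill as t₂g⁶ eg⁰.
CFSE(orbital) = 6×(-0.4Δo) + 0×(0.6Δo) = -2.4Δo; with Δo = 30710 cm⁻¹ that is -73704 cm⁻¹.
High-spin d⁶ would be t₂g⁴ eg² with 1 pair; low-spin has 3, so 2 excess pairs cost +2P = +52460 cm⁻¹.
Overall CFSE = -73704 + 52460 = -21244 cm⁻¹.

-21244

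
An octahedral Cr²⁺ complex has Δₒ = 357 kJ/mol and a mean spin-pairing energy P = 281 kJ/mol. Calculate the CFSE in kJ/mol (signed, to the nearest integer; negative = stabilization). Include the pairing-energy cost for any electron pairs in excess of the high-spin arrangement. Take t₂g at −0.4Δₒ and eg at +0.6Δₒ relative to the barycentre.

Cr is in group 6, so Cr²⁺ is d⁴ (6 − 2 = 4).
Here Δₒ > P (357 > 281), so the low-spin state is favoured.
Configuration: t₂g⁴ eg⁰.
Orbital CFSE = -1.6Δₒ = -1.6 × 357 = -571 kJ/mol.
Excess pairs vs high-spin: 1 − 0 = 1; pairing cost = +281 kJ/mol.
Net CFSE = -571 + 281 = -290 kJ/mol.

-290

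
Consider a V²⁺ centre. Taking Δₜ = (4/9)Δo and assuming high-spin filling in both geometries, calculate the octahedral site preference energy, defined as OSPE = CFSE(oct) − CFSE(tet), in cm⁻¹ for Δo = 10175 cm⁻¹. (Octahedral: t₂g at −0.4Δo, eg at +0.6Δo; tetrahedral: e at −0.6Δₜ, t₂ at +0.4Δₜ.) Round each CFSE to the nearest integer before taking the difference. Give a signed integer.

V²⁺: group 5, so d-count = 5 − 2 = 3.
Octahedral (high-spin): t2g^3 e_g^0, CFSE = 3(−0.4) + 0(+0.6) = -1.2Δo = -1.2 × 10175 = -12210 cm⁻¹.
Tetrahedral e^2 t2^1 gives -0.8Δₜ = -0.8 × (4/9) × 10175 = -3618 cm⁻¹.
OSPE = CFSE(oct) − CFSE(tet) = -12210 − (-3618) = -8592 cm⁻¹.

-8592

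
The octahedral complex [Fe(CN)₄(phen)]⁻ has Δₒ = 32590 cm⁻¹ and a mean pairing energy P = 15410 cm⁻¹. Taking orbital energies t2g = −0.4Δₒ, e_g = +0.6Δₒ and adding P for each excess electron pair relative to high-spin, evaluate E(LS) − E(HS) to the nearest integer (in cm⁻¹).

Ligand charges: 4×(-1) from CN⁻ and 1×(+0) from phen sum to -4; with overall charge -1, Fe is +3.
Group 8 minus oxidation state +3 gives a d⁵ configuration for Fe³⁺.
In the high-spin limit (t2g^3 e_g^2) the orbital term is 0.0Δₒ = 0 cm⁻¹, with no excess pairing.
Low-spin t2g^5 e_g^0 gives -2.0Δₒ = -65180 cm⁻¹, but forming 2 extra pairs costs 2P = 30820 cm⁻¹, so E(LS) = -65180 + 30820 = -34360 cm⁻¹.
E(LS) − E(HS) = -34360 − (0) = -34360 cm⁻¹.

-34360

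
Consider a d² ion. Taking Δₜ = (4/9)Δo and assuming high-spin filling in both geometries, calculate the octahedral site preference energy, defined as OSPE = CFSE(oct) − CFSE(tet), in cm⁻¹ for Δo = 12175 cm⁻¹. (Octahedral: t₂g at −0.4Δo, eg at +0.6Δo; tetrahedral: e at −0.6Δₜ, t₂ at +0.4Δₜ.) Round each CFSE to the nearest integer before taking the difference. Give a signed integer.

Octahedral high-spin t₂g² eg⁰: CFSE = -0.8 × 12175 = -9740 cm⁻¹.
Tetrahedral: e² t₂⁰, CFSE = 2(−0.6) + 0(+0.4) = -1.2Δₜ = -1.2 × (4/9) × 12175 = -6493 cm⁻¹.
Subtracting, OSPE = -9740 − (-6493) = -3247 cm⁻¹.

-3247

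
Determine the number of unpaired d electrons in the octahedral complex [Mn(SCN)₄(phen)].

Ligand charges: 4×(-1) from SCN⁻ and 1×(+0) from phen sum to -4; with overall charge +0, Mn is +4.
Mn⁴⁺: group 7, so d-count = 7 − 4 = 3.
Configuration: t2g^3 e_g^0, giving 3 unpaired electrons.

3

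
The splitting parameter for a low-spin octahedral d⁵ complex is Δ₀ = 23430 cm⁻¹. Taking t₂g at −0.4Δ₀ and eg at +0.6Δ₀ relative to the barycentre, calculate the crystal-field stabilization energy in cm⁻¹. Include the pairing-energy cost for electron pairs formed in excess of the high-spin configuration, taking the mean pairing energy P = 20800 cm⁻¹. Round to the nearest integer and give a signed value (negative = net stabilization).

-5260

Configuration: t₂g⁵ eg⁰.
CFSE(orbital) = 5×(-0.4Δ₀) + 0×(0.6Δ₀) = -2.0Δ₀; with Δ₀ = 23430 cm⁻¹ that is -46860 cm⁻¹.
Pairing penalty: 2 pairs vs 0 in the high-spin reference → 2 extra × P = 41600 cm⁻¹.
Overall CFSE = -46860 + 41600 = -5260 cm⁻¹.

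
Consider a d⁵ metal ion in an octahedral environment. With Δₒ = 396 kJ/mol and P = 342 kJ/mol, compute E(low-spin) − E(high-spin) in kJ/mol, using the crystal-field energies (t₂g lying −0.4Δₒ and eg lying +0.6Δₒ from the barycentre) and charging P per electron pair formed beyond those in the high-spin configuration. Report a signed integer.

High-spin d⁵ fills as t₂g³ eg² with CFSE 3(−0.4) + 2(+0.6) = 0.0Δₒ = 0 kJ/mol.
For low-spin the configuration is t₂g⁵ eg⁰: orbital energy -2.0 × 396 = -792 kJ/mol, and 2 additional pairs relative to high-spin add 684 kJ/mol, giving -108 kJ/mol.
The difference is -108 − (0) = -108 kJ/mol, so low-spin lies lower.

-108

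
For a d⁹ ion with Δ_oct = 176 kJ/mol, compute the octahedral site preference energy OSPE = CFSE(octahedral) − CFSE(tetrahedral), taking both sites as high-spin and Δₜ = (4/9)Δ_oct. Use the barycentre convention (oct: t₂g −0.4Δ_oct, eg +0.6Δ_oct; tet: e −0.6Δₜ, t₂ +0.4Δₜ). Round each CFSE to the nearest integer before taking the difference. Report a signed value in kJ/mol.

Octahedral high-spin t₂g⁶ eg³: CFSE = -0.6 × 176 = -106 kJ/mol.
Tetrahedral: e⁴ t₂⁵, CFSE = 4(−0.6) + 5(+0.4) = -0.4Δₜ = -0.4 × (4/9) × 176 = -31 kJ/mol.
OSPE = CFSE(oct) − CFSE(tet) = -106 − (-31) = -75 kJ/mol.

-75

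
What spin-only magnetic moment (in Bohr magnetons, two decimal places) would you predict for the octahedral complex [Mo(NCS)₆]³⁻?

Each NCS⁻ contributes -1; 6 × (-1) = -6. With overall charge -3, Mo is in the +3 oxidation state.
Mo is in group 6, so Mo³⁺ is d³ (6 − 3 = 3).
Configuration: t2g^3 e_g^0 → 3 unpaired electrons.
μ(spin-only) = √[3(3+2)] = √15 ≈ 3.87 Bohr magnetons.

3.87 Bohr magnetons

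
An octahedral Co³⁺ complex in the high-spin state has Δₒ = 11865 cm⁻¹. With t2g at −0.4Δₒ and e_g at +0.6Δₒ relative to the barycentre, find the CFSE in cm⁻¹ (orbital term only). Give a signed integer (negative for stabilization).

Co sits in group 9; removing 3 electrons leaves Co³⁺ with 9 − 3 = 6 d electrons.
Electron filling gives t2g^4 e_g^2.
The orbital stabilization is -0.4Δₒ = -0.4 × 11865 = -4746 cm⁻¹.

-4746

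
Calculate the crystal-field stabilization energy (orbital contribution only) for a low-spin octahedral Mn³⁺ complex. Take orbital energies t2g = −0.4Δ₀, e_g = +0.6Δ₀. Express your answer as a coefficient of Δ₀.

-1.6 Δ₀

Group 7 minus oxidation state +3 gives a d⁴ configuration for Mn³⁺.
Configuration: t2g^4 e_g^0.
CFSE = 4(-0.4Δ₀) + 0(0.6Δ₀) = -1.6Δ₀ + 0.0Δ₀ = -1.6Δ₀.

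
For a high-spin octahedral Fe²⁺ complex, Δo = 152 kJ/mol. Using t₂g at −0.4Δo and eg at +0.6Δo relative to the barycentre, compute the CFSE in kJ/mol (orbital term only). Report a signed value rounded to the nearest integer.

Group 8 minus oxidation state +2 gives a d⁶ configuration for Fe²⁺.
Electron filling gives t₂g⁴ eg².
CFSE(orbital) = 4×(-0.4Δo) + 2×(0.6Δo) = -0.4Δo; with Δo = 152 kJ/mol that is -61 kJ/mol.

-61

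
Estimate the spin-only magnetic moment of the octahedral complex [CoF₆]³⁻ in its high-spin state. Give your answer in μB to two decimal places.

Each F⁻ contributes -1; 6 × (-1) = -6. With overall charge -3, Co is in the +3 oxidation state.
Group 9 minus oxidation state +3 gives a d⁶ configuration for Co³⁺.
Configuration: t₂g⁴ eg² → 4 unpaired electrons.
μ(spin-only) = √[4(4+2)] = √24 ≈ 4.90 μB.

4.90 μB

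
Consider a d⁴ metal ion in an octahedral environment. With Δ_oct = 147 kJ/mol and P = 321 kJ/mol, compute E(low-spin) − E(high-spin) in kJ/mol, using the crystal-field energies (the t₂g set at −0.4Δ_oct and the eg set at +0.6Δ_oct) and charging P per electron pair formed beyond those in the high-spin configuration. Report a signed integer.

174

High-spin: t₂g³ eg¹, CFSE = -0.6Δ_oct = -88 kJ/mol.
Low-spin t₂g⁴ eg⁰ gives -1.6Δ_oct = -235 kJ/mol, but forming 1 extra pair costs 1P = 321 kJ/mol, so E(LS) = -235 + 321 = 86 kJ/mol.
Thus E(LS) − E(HS) = 174 kJ/mol.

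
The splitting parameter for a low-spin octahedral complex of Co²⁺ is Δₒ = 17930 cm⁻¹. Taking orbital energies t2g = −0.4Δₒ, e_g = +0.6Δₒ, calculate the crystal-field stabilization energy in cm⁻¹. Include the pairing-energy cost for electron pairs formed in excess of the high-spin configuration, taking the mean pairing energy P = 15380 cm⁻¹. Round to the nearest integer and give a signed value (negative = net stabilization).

-16894

Co is in group 9, so Co²⁺ is d⁷ (9 − 2 = 7).
Electron filling gives t2g^6 e_g^1.
The orbital stabilization is -1.8Δₒ = -1.8 × 17930 = -32274 cm⁻¹.
Pairing penalty: 3 pairs vs 2 in the high-spin reference → 1 extra × P = 15380 cm⁻¹.
Combining: -32274 + 15380 = -16894 cm⁻¹.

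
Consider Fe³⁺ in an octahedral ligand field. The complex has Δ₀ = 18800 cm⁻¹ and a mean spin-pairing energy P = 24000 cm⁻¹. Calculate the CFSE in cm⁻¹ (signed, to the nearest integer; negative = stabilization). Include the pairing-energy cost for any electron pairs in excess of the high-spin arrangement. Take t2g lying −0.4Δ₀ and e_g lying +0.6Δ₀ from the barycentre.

0

Fe³⁺: group 8, so d-count = 8 − 3 = 5.
Δ₀ < P, so pairing is avoided: the ground state is high-spin.
That gives t2g^3 e_g^2.
Orbital CFSE = 0.0Δ₀ = 0.0 × 18800 = 0 cm⁻¹.
High-spin has no excess pairs, so no pairing correction applies.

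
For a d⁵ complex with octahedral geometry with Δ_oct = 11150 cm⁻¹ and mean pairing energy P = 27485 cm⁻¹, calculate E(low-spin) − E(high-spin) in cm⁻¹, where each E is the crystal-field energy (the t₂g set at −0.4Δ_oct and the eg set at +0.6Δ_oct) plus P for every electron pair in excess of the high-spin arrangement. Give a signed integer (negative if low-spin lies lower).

32670

High-spin d⁵ fills as t₂g³ eg² with CFSE 3(−0.4) + 2(+0.6) = 0.0Δ_oct = 0 cm⁻¹.
For low-spin the configuration is t₂g⁵ eg⁰: orbital energy -2.0 × 11150 = -22300 cm⁻¹, and 2 additional pairs relative to high-spin add 54970 cm⁻¹, giving 32670 cm⁻¹.
Thus E(LS) − E(HS) = 32670 cm⁻¹.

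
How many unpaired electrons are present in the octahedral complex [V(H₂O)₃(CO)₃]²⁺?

3

Ligand charges: 3×(+0) from H₂O and 3×(+0) from CO sum to +0; with overall charge +2, V is +2.
V is in group 5, so V²⁺ is d³ (5 − 2 = 3).
Configuration: t₂g³ eg⁰, giving 3 unpaired electrons.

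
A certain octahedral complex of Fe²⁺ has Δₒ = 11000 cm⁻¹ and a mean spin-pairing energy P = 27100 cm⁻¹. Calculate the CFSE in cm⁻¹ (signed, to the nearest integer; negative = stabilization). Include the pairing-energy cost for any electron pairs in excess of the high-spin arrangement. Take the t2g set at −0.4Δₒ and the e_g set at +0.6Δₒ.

Fe sits in group 8; removing 2 electrons leaves Fe²⁺ with 8 − 2 = 6 d electrons.
Δₒ < P, so pairing is avoided: the ground state is high-spin.
That gives t2g^4 e_g^2.
Orbital CFSE = -0.4Δₒ = -0.4 × 11000 = -4400 cm⁻¹.
High-spin has no excess pairs, so no pairing correction applies.

-4400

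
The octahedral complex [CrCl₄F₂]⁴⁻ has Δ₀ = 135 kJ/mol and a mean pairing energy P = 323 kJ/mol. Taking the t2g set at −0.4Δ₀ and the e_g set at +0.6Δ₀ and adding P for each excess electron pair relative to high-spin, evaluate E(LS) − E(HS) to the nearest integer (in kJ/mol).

Ligand charges: 4×(-1) from Cl⁻ and 2×(-1) from F⁻ sum to -6; with overall charge -4, Cr is +2.
Cr²⁺: group 6, so d-count = 6 − 2 = 4.
In the high-spin limit (t2g^3 e_g^1) the orbital term is -0.6Δ₀ = -81 kJ/mol, with no excess pairing.
Low-spin: t2g^4 e_g^0, orbital CFSE = -1.6Δ₀ = -216 kJ/mol; plus 1 excess pair × P = +323 kJ/mol; total 107 kJ/mol.
The difference is 107 − (-81) = 188 kJ/mol, so high-spin lies lower.

188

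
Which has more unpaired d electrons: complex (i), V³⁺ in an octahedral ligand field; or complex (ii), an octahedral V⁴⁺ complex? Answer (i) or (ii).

(i): Group 5 minus oxidation state +3 gives a d² configuration for V³⁺; t2g^2 e_g^0 → 2 unpaired.
(ii): V is in group 5, so V⁴⁺ is d¹ (5 − 4 = 1); t2g^1 e_g^0 → 1 unpaired.
So (i) has more unpaired electrons.

(i)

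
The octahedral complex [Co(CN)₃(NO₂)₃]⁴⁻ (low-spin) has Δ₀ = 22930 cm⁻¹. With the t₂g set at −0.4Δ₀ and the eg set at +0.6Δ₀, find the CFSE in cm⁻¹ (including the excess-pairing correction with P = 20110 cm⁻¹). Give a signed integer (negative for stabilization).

-21164

Ligand charges: 3×(-1) from CN⁻ and 3×(-1) from NO₂⁻ sum to -6; with overall charge -4, Co is +2.
Co²⁺: group 9, so d-count = 9 − 2 = 7.
The d⁷ electrons fill as t₂g⁶ eg¹.
CFSE(orbital) = 6×(-0.4Δ₀) + 1×(0.6Δ₀) = -1.8Δ₀; with Δ₀ = 22930 cm⁻¹ that is -41274 cm⁻¹.
Pairing penalty: 3 pairs vs 2 in the high-spin reference → 1 extra × P = 20110 cm⁻¹.
Net CFSE = -41274 + 20110 = -21164 cm⁻¹.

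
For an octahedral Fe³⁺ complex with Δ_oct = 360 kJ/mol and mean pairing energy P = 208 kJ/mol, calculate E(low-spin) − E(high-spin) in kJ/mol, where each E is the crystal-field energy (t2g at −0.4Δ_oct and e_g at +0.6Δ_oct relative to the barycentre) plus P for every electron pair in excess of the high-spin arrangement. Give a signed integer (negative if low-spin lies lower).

-304

Fe is in group 8, so Fe³⁺ is d⁵ (8 − 3 = 5).
In the high-spin limit (t2g^3 e_g^2) the orbital term is 0.0Δ_oct = 0 kJ/mol, with no excess pairing.
Low-spin: t2g^5 e_g^0, orbital CFSE = -2.0Δ_oct = -720 kJ/mol; plus 2 excess pairs × P = +416 kJ/mol; total -304 kJ/mol.
Thus E(LS) − E(HS) = -304 kJ/mol.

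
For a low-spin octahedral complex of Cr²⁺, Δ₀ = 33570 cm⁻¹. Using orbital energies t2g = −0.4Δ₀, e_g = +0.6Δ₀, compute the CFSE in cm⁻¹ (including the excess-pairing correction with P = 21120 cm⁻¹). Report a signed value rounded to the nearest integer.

-32592

Cr is in group 6, so Cr²⁺ is d⁴ (6 − 2 = 4).
The d⁴ electrons fill as t2g^4 e_g^0.
Orbital CFSE = 4(-0.4) + 0(0.6) = -1.6Δ₀ = -1.6 × 33570 = -53712 cm⁻¹.
Pairing penalty: 1 pair vs 0 in the high-spin reference → 1 extra × P = 21120 cm⁻¹.
Overall CFSE = -53712 + 21120 = -32592 cm⁻¹.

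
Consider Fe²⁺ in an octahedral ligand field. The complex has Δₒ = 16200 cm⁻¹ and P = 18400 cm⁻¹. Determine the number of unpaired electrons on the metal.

4

Group 8 minus oxidation state +2 gives a d⁶ configuration for Fe²⁺.
Δₒ < P, so pairing is avoided: the ground state is high-spin.
That gives t₂g⁴ eg².
Unpaired electrons: 4.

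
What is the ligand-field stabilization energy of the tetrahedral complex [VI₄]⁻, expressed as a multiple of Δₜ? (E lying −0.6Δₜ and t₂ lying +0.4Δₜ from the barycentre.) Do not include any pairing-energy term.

-1.2 Δₜ

Each I⁻ contributes -1; 4 × (-1) = -4. With overall charge -1, V is in the +3 oxidation state.
V is in group 5, so V³⁺ is d² (5 − 3 = 2).
Tetrahedral fields are weak (Δₜ ≈ 4/9 Δₒ), so electrons fill high-spin.
Configuration: e² t₂⁰.
CFSE = 2(-0.6Δₜ) + 0(0.4Δₜ) = -1.2Δₜ + 0.0Δₜ = -1.2Δₜ.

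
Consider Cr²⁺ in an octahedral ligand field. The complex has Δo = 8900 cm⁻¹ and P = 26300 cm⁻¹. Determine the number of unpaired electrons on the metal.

4

Cr sits in group 6; removing 2 electrons leaves Cr²⁺ with 6 − 2 = 4 d electrons.
Δo < P, so pairing is avoided: the ground state is high-spin.
Filling d⁴ accordingly: t2g^3 e_g^1.
Unpaired electrons: 4.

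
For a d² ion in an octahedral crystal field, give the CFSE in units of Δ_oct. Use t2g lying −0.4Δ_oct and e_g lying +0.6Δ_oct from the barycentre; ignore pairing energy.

Configuration: t2g^2 e_g^0.
CFSE = 2(-0.4Δ_oct) + 0(0.6Δ_oct) = -0.8Δ_oct + 0.0Δ_oct = -0.8Δ_oct.

-0.8 Δ_oct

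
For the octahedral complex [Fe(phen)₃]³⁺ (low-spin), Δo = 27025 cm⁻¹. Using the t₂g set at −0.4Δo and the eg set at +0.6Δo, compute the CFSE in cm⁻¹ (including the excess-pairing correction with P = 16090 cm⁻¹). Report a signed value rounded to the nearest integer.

phen is neutral, so the +3 overall charge sits on Fe: oxidation state +3.
Fe is in group 8, so Fe³⁺ is d⁵ (8 − 3 = 5).
Configuration: t₂g⁵ eg⁰.
Orbital CFSE = 5(-0.4) + 0(0.6) = -2.0Δo = -2.0 × 27025 = -54050 cm⁻¹.
High-spin d⁵ would be t₂g³ eg² with 0 pairs; low-spin has 2, so 2 excess pairs cost +2P = +32180 cm⁻¹.
Overall CFSE = -54050 + 32180 = -21870 cm⁻¹.

-21870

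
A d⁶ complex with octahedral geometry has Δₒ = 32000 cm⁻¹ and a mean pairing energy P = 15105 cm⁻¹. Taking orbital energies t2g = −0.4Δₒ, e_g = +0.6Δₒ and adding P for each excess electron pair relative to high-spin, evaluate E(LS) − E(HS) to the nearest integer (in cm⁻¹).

-33790

High-spin: t2g^4 e_g^2, CFSE = -0.4Δₒ = -12800 cm⁻¹.
Low-spin: t2g^6 e_g^0, orbital CFSE = -2.4Δₒ = -76800 cm⁻¹; plus 2 excess pairs × P = +30210 cm⁻¹; total -46590 cm⁻¹.
The difference is -46590 − (-12800) = -33790 cm⁻¹, so low-spin lies lower.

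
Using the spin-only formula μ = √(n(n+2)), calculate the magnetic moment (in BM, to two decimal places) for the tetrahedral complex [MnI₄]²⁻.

Each I⁻ contributes -1; 4 × (-1) = -4. With overall charge -2, Mn is in the +2 oxidation state.
Mn is in group 7, so Mn²⁺ is d⁵ (7 − 2 = 5).
With tetrahedral geometry the complex is necessarily high-spin.
Configuration: e^2 t2^3 → 5 unpaired electrons.
μ(spin-only) = √[5(5+2)] = √35 ≈ 5.92 BM.

5.92 BM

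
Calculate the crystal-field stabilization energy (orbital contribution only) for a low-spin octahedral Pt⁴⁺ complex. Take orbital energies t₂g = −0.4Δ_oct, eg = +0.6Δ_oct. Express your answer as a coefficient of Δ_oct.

Group 10 minus oxidation state +4 gives a d⁶ configuration for Pt⁴⁺.
Configuration: t₂g⁶ eg⁰.
CFSE = 6(-0.4Δ_oct) + 0(0.6Δ_oct) = -2.4Δ_oct + 0.0Δ_oct = -2.4Δ_oct.

-2.4 Δ_oct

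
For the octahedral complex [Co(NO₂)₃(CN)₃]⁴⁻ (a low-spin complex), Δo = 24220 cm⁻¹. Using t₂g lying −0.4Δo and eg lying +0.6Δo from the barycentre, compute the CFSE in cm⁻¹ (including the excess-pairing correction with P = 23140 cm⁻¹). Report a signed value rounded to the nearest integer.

-20456

Ligand charges: 3×(-1) from NO₂⁻ and 3×(-1) from CN⁻ sum to -6; with overall charge -4, Co is +2.
Co²⁺: group 9, so d-count = 9 − 2 = 7.
Electron filling gives t₂g⁶ eg¹.
The orbital stabilization is -1.8Δo = -1.8 × 24220 = -43596 cm⁻¹.
Pairing penalty: 3 pairs vs 2 in the high-spin reference → 1 extra × P = 23140 cm⁻¹.
Combining: -43596 + 23140 = -20456 cm⁻¹.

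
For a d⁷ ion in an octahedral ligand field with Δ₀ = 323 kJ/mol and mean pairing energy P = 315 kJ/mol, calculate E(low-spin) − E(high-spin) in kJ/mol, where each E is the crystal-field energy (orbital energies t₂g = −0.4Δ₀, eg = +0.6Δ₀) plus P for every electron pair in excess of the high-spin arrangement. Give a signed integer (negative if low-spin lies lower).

-8

In the high-spin limit (t₂g⁵ eg²) the orbital term is -0.8Δ₀ = -258 kJ/mol, with no excess pairing.
Low-spin: t₂g⁶ eg¹, orbital CFSE = -1.8Δ₀ = -581 kJ/mol; plus 1 excess pair × P = +315 kJ/mol; total -266 kJ/mol.
E(LS) − E(HS) = -266 − (-258) = -8 kJ/mol.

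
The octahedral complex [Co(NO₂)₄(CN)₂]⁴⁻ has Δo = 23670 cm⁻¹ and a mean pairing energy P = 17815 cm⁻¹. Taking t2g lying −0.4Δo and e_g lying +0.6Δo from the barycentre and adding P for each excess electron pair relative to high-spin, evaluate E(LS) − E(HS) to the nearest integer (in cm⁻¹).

Ligand charges: 4×(-1) from NO₂⁻ and 2×(-1) from CN⁻ sum to -6; with overall charge -4, Co is +2.
Group 9 minus oxidation state +2 gives a d⁷ configuration for Co²⁺.
High-spin d⁷ fills as t2g^5 e_g^2 with CFSE 5(−0.4) + 2(+0.6) = -0.8Δo = -18936 cm⁻¹.
For low-spin the configuration is t2g^6 e_g^1: orbital energy -1.8 × 23670 = -42606 cm⁻¹, and 1 additional pair relative to high-spin adds 17815 cm⁻¹, giving -24791 cm⁻¹.
E(LS) − E(HS) = -24791 − (-18936) = -5855 cm⁻¹.

-5855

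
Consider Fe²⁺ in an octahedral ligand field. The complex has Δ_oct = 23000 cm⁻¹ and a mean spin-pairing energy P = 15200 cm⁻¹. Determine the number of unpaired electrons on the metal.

0

Fe sits in group 8; removing 2 electrons leaves Fe²⁺ with 8 − 2 = 6 d electrons.
Here Δ_oct > P (23000 > 15200), so the low-spin state is favoured.
That gives t2g^6 e_g^0.
Unpaired electrons: 0.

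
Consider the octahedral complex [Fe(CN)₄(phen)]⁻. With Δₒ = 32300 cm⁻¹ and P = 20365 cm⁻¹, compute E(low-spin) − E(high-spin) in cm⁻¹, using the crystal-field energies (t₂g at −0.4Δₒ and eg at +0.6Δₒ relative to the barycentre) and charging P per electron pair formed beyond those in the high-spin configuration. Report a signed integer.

Ligand charges: 4×(-1) from CN⁻ and 1×(+0) from phen sum to -4; with overall charge -1, Fe is +3.
Group 8 minus oxidation state +3 gives a d⁵ configuration for Fe³⁺.
High-spin: t₂g³ eg², CFSE = 0.0Δₒ = 0 cm⁻¹.
For low-spin the configuration is t₂g⁵ eg⁰: orbital energy -2.0 × 32300 = -64600 cm⁻¹, and 2 additional pairs relative to high-spin add 40730 cm⁻¹, giving -23870 cm⁻¹.
E(LS) − E(HS) = -23870 − (0) = -23870 cm⁻¹.

-23870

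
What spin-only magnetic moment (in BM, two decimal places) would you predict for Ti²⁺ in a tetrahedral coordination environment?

Group 4 minus oxidation state +2 gives a d² configuration for Ti²⁺.
Tetrahedral splitting is small, so the complex is high-spin.
Configuration: e^2 t2^0 → 2 unpaired electrons.
μ(spin-only) = √[2(2+2)] = √8 ≈ 2.83 BM.

2.83 BM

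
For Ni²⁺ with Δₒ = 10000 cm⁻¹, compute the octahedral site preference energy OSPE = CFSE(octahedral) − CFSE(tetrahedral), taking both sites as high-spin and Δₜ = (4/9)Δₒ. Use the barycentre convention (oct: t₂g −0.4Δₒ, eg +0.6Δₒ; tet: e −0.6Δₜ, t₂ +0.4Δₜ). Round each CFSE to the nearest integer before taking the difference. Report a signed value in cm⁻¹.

Ni is in group 10, so Ni²⁺ is d⁸ (10 − 2 = 8).
In an octahedral site d⁸ (HS) is t2g^6 e_g^2, giving CFSE(oct) = -1.2Δₒ = -12000 cm⁻¹.
In a tetrahedral site the filling is e^4 t2^4: CFSE(tet) = -0.8Δₜ = -0.8 × (4/9)(10000) = -3556 cm⁻¹.
Subtracting, OSPE = -12000 − (-3556) = -8444 cm⁻¹.

-8444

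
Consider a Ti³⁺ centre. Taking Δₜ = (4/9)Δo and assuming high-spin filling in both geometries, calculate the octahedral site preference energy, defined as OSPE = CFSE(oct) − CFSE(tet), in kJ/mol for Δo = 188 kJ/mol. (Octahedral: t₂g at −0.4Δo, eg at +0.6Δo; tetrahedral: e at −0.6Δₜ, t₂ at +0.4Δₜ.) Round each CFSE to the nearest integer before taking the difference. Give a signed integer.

-25

Ti sits in group 4; removing 3 electrons leaves Ti³⁺ with 4 − 3 = 1 d electrons.
Octahedral high-spin t2g^1 e_g^0: CFSE = -0.4 × 188 = -75 kJ/mol.
In a tetrahedral site the filling is e^1 t2^0: CFSE(tet) = -0.6Δₜ = -0.6 × (4/9)(188) = -50 kJ/mol.
Subtracting, OSPE = -75 − (-50) = -25 kJ/mol.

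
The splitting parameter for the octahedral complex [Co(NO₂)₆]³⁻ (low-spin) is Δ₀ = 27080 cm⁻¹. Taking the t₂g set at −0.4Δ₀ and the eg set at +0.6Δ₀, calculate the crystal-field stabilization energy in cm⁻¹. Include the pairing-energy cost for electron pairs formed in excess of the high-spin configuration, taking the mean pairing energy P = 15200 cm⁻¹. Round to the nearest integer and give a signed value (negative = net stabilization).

Each NO₂⁻ contributes -1; 6 × (-1) = -6. With overall charge -3, Co is in the +3 oxidation state.
Co³⁺: group 9, so d-count = 9 − 3 = 6.
Configuration: t₂g⁶ eg⁰.
CFSE(orbital) = 6×(-0.4Δ₀) + 0×(0.6Δ₀) = -2.4Δ₀; with Δ₀ = 27080 cm⁻¹ that is -64992 cm⁻¹.
High-spin d⁶ would be t₂g⁴ eg² with 1 pair; low-spin has 3, so 2 excess pairs cost +2P = +30400 cm⁻¹.
Combining: -64992 + 30400 = -34592 cm⁻¹.

-34592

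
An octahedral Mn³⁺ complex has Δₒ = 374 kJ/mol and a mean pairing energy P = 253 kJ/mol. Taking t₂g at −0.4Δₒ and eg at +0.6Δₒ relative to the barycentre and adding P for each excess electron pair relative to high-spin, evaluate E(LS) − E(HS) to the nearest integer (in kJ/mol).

Mn³⁺: group 7, so d-count = 7 − 3 = 4.
High-spin: t₂g³ eg¹, CFSE = -0.6Δₒ = -224 kJ/mol.
Low-spin: t₂g⁴ eg⁰, orbital CFSE = -1.6Δₒ = -598 kJ/mol; plus 1 excess pair × P = +253 kJ/mol; total -345 kJ/mol.
E(LS) − E(HS) = -345 − (-224) = -121 kJ/mol.

-121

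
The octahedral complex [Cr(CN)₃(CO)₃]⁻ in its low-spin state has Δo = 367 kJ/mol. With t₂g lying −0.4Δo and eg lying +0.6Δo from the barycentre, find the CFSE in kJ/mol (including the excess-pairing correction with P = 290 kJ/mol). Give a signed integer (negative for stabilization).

-297

Ligand charges: 3×(-1) from CN⁻ and 3×(+0) from CO sum to -3; with overall charge -1, Cr is +2.
Cr is in group 6, so Cr²⁺ is d⁴ (6 − 2 = 4).
The d⁴ electrons fill as t₂g⁴ eg⁰.
The orbital stabilization is -1.6Δo = -1.6 × 367 = -587 kJ/mol.
Pairing penalty: 1 pair vs 0 in the high-spin reference → 1 extra × P = 290 kJ/mol.
Overall CFSE = -587 + 290 = -297 kJ/mol.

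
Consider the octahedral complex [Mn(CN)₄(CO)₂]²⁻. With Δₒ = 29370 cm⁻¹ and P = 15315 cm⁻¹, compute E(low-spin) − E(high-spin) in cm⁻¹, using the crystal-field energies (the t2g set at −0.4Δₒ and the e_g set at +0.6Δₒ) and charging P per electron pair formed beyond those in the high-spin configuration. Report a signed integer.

Ligand charges: 4×(-1) from CN⁻ and 2×(+0) from CO sum to -4; with overall charge -2, Mn is +2.
Mn is in group 7, so Mn²⁺ is d⁵ (7 − 2 = 5).
In the high-spin limit (t2g^3 e_g^2) the orbital term is 0.0Δₒ = 0 cm⁻¹, with no excess pairing.
For low-spin the configuration is t2g^5 e_g^0: orbital energy -2.0 × 29370 = -58740 cm⁻¹, and 2 additional pairs relative to high-spin add 30630 cm⁻¹, giving -28110 cm⁻¹.
E(LS) − E(HS) = -28110 − (0) = -28110 cm⁻¹.

-28110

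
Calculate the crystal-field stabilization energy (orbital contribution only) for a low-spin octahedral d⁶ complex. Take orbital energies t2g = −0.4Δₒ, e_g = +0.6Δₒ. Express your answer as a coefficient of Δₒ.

Configuration: t2g^6 e_g^0.
CFSE = 6(-0.4Δₒ) + 0(0.6Δₒ) = -2.4Δₒ + 0.0Δₒ = -2.4Δₒ.

-2.4 Δₒ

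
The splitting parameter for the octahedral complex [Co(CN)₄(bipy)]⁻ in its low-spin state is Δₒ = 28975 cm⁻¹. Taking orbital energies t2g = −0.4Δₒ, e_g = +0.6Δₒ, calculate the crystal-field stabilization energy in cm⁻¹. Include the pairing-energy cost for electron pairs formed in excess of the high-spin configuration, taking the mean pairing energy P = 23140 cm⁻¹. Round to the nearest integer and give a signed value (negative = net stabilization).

-23260

Ligand charges: 4×(-1) from CN⁻ and 1×(+0) from bipy sum to -4; with overall charge -1, Co is +3.
Co³⁺: group 9, so d-count = 9 − 3 = 6.
The d⁶ electrons fill as t2g^6 e_g^0.
CFSE(orbital) = 6×(-0.4Δₒ) + 0×(0.6Δₒ) = -2.4Δₒ; with Δₒ = 28975 cm⁻¹ that is -69540 cm⁻¹.
Relative to high-spin t2g^4 e_g^2 (1 paired), the low-spin configuration has 2 additional pairs, contributing +2 × 23140 = +46280 cm⁻¹.
Combining: -69540 + 46280 = -23260 cm⁻¹.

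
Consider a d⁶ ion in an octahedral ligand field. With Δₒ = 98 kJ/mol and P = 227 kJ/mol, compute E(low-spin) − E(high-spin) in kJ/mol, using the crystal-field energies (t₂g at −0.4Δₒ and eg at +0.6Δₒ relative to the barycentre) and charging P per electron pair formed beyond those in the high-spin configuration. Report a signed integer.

258

High-spin: t₂g⁴ eg², CFSE = -0.4Δₒ = -39 kJ/mol.
Low-spin t₂g⁶ eg⁰ gives -2.4Δₒ = -235 kJ/mol, but forming 2 extra pairs costs 2P = 454 kJ/mol, so E(LS) = -235 + 454 = 219 kJ/mol.
The difference is 219 − (-39) = 258 kJ/mol, so high-spin lies lower.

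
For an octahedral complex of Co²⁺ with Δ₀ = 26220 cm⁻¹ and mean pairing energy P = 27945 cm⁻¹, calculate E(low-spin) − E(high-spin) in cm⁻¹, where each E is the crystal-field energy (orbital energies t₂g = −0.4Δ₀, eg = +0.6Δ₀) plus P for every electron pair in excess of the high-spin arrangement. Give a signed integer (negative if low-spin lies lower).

Co sits in group 9; removing 2 electrons leaves Co²⁺ with 9 − 2 = 7 d electrons.
High-spin d⁷ fills as t₂g⁵ eg² with CFSE 5(−0.4) + 2(+0.6) = -0.8Δ₀ = -20976 cm⁻¹.
For low-spin the configuration is t₂g⁶ eg¹: orbital energy -1.8 × 26220 = -47196 cm⁻¹, and 1 additional pair relative to high-spin adds 27945 cm⁻¹, giving -19251 cm⁻¹.
The difference is -19251 − (-20976) = 1725 cm⁻¹, so high-spin lies lower.

1725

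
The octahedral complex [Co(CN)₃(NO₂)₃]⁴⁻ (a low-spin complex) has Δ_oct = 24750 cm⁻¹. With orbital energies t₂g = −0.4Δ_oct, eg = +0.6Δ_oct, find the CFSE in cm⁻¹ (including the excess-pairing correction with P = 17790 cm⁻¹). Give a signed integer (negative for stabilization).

Ligand charges: 3×(-1) from CN⁻ and 3×(-1) from NO₂⁻ sum to -6; with overall charge -4, Co is +2.
Co sits in group 9; removing 2 electrons leaves Co²⁺ with 9 − 2 = 7 d electrons.
The d⁷ electrons fill as t₂g⁶ eg¹.
The orbital stabilization is -1.8Δ_oct = -1.8 × 24750 = -44550 cm⁻¹.
High-spin d⁷ would be t₂g⁵ eg² with 2 pairs; low-spin has 3, so 1 excess pair costs +1P = +17790 cm⁻¹.
Net CFSE = -44550 + 17790 = -26760 cm⁻¹.

-26760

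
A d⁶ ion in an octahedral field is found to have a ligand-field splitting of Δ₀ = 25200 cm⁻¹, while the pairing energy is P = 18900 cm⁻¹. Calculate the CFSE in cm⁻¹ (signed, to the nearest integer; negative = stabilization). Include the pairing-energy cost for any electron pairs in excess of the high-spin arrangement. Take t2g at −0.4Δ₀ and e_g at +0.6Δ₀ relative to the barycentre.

-22680

Since Δ₀ = 25200 cm⁻¹ > P = 18900 cm⁻¹, the complex adopts the low-spin configuration.
Filling d⁶ accordingly: t2g^6 e_g^0.
Orbital CFSE = -2.4Δ₀ = -2.4 × 25200 = -60480 cm⁻¹.
Excess pairs vs high-spin: 3 − 1 = 2; pairing cost = +37800 cm⁻¹.
Net CFSE = -60480 + 37800 = -22680 cm⁻¹.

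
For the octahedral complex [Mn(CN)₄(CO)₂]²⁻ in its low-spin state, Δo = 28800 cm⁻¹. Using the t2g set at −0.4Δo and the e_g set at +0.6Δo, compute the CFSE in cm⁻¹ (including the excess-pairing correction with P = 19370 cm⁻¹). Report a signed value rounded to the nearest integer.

-18860

Ligand charges: 4×(-1) from CN⁻ and 2×(+0) from CO sum to -4; with overall charge -2, Mn is +2.
Group 7 minus oxidation state +2 gives a d⁵ configuration for Mn²⁺.
The d⁵ electrons fill as t2g^5 e_g^0.
The orbital stabilization is -2.0Δo = -2.0 × 28800 = -57600 cm⁻¹.
Relative to high-spin t2g^3 e_g^2 (0 paired), the low-spin configuration has 2 additional pairs, contributing +2 × 19370 = +38740 cm⁻¹.
Overall CFSE = -57600 + 38740 = -18860 cm⁻¹.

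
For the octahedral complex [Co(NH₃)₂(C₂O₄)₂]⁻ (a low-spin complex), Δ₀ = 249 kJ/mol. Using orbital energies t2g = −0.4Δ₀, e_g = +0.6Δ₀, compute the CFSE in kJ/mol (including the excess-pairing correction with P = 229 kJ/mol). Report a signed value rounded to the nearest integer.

-140

Ligand charges: 2×(+0) from NH₃ and 2×(-2) from C₂O₄²⁻ sum to -4; with overall charge -1, Co is +3.
Co³⁺: group 9, so d-count = 9 − 3 = 6.
The d⁶ electrons fill as t2g^6 e_g^0.
The orbital stabilization is -2.4Δ₀ = -2.4 × 249 = -598 kJ/mol.
Relative to high-spin t2g^4 e_g^2 (1 paired), the low-spin configuration has 2 additional pairs, contributing +2 × 229 = +458 kJ/mol.
Overall CFSE = -598 + 458 = -140 kJ/mol.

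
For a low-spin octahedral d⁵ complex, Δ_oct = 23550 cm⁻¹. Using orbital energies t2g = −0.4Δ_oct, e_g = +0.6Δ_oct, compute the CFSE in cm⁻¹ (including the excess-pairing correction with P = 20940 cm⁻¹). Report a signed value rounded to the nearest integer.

Electron filling gives t2g^5 e_g^0.
The orbital stabilization is -2.0Δ_oct = -2.0 × 23550 = -47100 cm⁻¹.
Relative to high-spin t2g^3 e_g^2 (0 paired), the low-spin configuration has 2 additional pairs, contributing +2 × 20940 = +41880 cm⁻¹.
Overall CFSE = -47100 + 41880 = -5220 cm⁻¹.

-5220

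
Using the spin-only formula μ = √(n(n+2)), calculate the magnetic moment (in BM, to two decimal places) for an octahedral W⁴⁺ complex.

2.83 BM

W⁴⁺: group 6, so d-count = 6 − 4 = 2.
Configuration: t2g^2 e_g^0 → 2 unpaired electrons.
μ(spin-only) = √[2(2+2)] = √8 ≈ 2.83 BM.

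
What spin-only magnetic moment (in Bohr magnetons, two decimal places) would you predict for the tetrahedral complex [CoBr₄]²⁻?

Each Br⁻ contributes -1; 4 × (-1) = -4. With overall charge -2, Co is in the +2 oxidation state.
Group 9 minus oxidation state +2 gives a d⁷ configuration for Co²⁺.
With tetrahedral geometry the complex is necessarily high-spin.
Configuration: e⁴ t₂³ → 3 unpaired electrons.
μ(spin-only) = √[3(3+2)] = √15 ≈ 3.87 Bohr magnetons.

3.87 Bohr magnetons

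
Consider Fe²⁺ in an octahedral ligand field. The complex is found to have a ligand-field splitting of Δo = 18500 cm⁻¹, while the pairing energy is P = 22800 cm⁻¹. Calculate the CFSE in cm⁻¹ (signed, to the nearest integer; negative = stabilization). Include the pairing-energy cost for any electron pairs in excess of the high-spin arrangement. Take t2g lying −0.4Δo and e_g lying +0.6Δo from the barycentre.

-7400

Group 8 minus oxidation state +2 gives a d⁶ configuration for Fe²⁺.
Here Δo < P (18500 < 22800), so the high-spin state is favoured.
That gives t2g^4 e_g^2.
Orbital CFSE = -0.4Δo = -0.4 × 18500 = -7400 cm⁻¹.
High-spin has no excess pairs, so no pairing correction applies.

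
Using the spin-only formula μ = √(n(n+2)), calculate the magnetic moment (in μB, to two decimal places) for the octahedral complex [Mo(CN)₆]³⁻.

Each CN⁻ contributes -1; 6 × (-1) = -6. With overall charge -3, Mo is in the +3 oxidation state.
Mo sits in group 6; removing 3 electrons leaves Mo³⁺ with 6 − 3 = 3 d electrons.
For octahedral d³ the high- and low-spin configurations coincide.
Configuration: t₂g³ eg⁰ → 3 unpaired electrons.
μ(spin-only) = √[3(3+2)] = √15 ≈ 3.87 μB.

3.87 μB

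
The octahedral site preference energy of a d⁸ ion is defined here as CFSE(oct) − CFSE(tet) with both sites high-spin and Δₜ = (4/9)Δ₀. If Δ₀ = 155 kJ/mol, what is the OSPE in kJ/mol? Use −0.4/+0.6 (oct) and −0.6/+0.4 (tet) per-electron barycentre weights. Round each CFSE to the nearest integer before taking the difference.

In an octahedral site d⁸ (HS) is t2g^6 e_g^2, giving CFSE(oct) = -1.2Δ₀ = -186 kJ/mol.
In a tetrahedral site the filling is e^4 t2^4: CFSE(tet) = -0.8Δₜ = -0.8 × (4/9)(155) = -55 kJ/mol.
OSPE = CFSE(oct) − CFSE(tet) = -186 − (-55) = -131 kJ/mol.

-131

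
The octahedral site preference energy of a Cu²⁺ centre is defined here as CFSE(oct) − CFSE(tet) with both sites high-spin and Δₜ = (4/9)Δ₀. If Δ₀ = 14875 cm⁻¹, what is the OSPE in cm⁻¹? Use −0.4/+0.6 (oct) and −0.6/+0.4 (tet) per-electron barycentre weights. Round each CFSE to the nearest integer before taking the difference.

Cu²⁺: group 11, so d-count = 11 − 2 = 9.
Octahedral (high-spin): t₂g⁶ eg³, CFSE = 6(−0.4) + 3(+0.6) = -0.6Δ₀ = -0.6 × 14875 = -8925 cm⁻¹.
Tetrahedral: e⁴ t₂⁵, CFSE = 4(−0.6) + 5(+0.4) = -0.4Δₜ = -0.4 × (4/9) × 14875 = -2644 cm⁻¹.
OSPE = -8925 − (-2644) = -6281 cm⁻¹.

-6281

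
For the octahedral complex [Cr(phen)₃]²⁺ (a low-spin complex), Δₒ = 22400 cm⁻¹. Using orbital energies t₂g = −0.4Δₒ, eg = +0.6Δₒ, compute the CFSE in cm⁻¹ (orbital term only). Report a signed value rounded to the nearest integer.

-35840

phen is neutral, so the +2 overall charge sits on Cr: oxidation state +2.
Cr²⁺: group 6, so d-count = 6 − 2 = 4.
The d⁴ electrons fill as t₂g⁴ eg⁰.
The orbital stabilization is -1.6Δₒ = -1.6 × 22400 = -35840 cm⁻¹.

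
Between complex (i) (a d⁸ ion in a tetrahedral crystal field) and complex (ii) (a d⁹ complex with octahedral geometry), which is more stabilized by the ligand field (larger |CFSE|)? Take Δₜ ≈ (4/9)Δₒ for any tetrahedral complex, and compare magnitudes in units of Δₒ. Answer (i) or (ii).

(i): Tetrahedral splitting is small, so the complex is high-spin; e⁴ t₂⁴, CFSE = -0.8Δₜ ≈ -0.36Δₒ.
(ii): t₂g⁶ eg³, CFSE = -0.6Δₒ.
So (ii) has the larger |CFSE|.

(ii)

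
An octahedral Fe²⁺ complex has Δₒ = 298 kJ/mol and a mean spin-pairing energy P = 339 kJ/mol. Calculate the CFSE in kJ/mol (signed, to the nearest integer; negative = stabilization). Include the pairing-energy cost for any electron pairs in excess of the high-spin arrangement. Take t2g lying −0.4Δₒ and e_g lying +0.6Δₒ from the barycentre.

-119

Fe²⁺: group 8, so d-count = 8 − 2 = 6.
With Δₒ < P the complex is high-spin.
Filling d⁶ accordingly: t2g^4 e_g^2.
Orbital CFSE = -0.4Δₒ = -0.4 × 298 = -119 kJ/mol.
High-spin has no excess pairs, so no pairing correction applies.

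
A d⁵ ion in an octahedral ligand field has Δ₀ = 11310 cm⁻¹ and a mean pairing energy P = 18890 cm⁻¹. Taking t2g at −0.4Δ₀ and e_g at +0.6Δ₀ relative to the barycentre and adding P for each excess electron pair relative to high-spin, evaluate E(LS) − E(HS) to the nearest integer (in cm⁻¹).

In the high-spin limit (t2g^3 e_g^2) the orbital term is 0.0Δ₀ = 0 cm⁻¹, with no excess pairing.
Low-spin t2g^5 e_g^0 gives -2.0Δ₀ = -22620 cm⁻¹, but forming 2 extra pairs costs 2P = 37780 cm⁻¹, so E(LS) = -22620 + 37780 = 15160 cm⁻¹.
Thus E(LS) − E(HS) = 15160 cm⁻¹.

15160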